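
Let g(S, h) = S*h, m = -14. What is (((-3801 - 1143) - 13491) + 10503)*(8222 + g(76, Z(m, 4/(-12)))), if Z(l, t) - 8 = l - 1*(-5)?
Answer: -64614072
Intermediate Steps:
Z(l, t) = 13 + l (Z(l, t) = 8 + (l - 1*(-5)) = 8 + (l + 5) = 8 + (5 + l) = 13 + l)
(((-3801 - 1143) - 13491) + 10503)*(8222 + g(76, Z(m, 4/(-12)))) = (((-3801 - 1143) - 13491) + 10503)*(8222 + 76*(13 - 14)) = ((-4944 - 13491) + 10503)*(8222 + 76*(-1)) = (-18435 + 10503)*(8222 - 76) = -7932*8146 = -64614072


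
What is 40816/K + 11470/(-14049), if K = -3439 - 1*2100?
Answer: -636956314/77817411 ≈ -8.1853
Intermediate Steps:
K = -5539 (K = -3439 - 2100 = -5539)
40816/K + 11470/(-14049) = 40816/(-5539) + 11470/(-14049) = 40816*(-1/5539) + 11470*(-1/14049) = -40816/5539 - 11470/14049 = -636956314/77817411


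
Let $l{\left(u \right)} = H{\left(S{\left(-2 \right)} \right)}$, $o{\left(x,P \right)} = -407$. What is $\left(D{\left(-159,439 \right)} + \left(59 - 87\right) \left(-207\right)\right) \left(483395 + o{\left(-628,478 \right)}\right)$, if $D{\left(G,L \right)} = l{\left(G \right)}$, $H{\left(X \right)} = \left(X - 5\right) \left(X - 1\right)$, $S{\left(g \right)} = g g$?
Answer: $2797949484$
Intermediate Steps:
$S{\left(g \right)} = g^{2}$
$H{\left(X \right)} = \left(-1 + X\right) \left(-5 + X\right)$ ($H{\left(X \right)} = \left(-5 + X\right) \left(-1 + X\right) = \left(-1 + X\right) \left(-5 + X\right)$)
$l{\left(u \right)} = -3$ ($l{\left(u \right)} = 5 + \left(\left(-2\right)^{2}\right)^{2} - 6 \left(-2\right)^{2} = 5 + 4^{2} - 24 = 5 + 16 - 24 = -3$)
$D{\left(G,L \right)} = -3$
$\left(D{\left(-159,439 \right)} + \left(59 - 87\right) \left(-207\right)\right) \left(483395 + o{\left(-628,478 \right)}\right) = \left(-3 + \left(59 - 87\right) \left(-207\right)\right) \left(483395 - 407\right) = \left(-3 - -5796\right) 482988 = \left(-3 + 5796\right) 482988 = 5793 \cdot 482988 = 2797949484$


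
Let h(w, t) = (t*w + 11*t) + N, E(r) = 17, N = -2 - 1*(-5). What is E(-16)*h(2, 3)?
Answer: 714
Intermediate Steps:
N = 3 (N = -2 + 5 = 3)
h(w, t) = 3 + 11*t + t*w (h(w, t) = (t*w + 11*t) + 3 = (11*t + t*w) + 3 = 3 + 11*t + t*w)
E(-16)*h(2, 3) = 17*(3 + 11*3 + 3*2) = 17*(3 + 33 + 6) = 17*42 = 714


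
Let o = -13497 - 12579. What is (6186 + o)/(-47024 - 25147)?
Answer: 2210/8019 ≈ 0.27560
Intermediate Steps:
o = -26076
(6186 + o)/(-47024 - 25147) = (6186 - 26076)/(-47024 - 25147) = -19890/(-72171) = -19890*(-1/72171) = 2210/8019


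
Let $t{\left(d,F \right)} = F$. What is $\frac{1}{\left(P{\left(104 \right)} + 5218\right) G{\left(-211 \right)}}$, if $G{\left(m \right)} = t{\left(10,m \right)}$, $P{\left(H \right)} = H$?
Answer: $- \frac{1}{1122942} \approx -8.9052 \cdot 10^{-7}$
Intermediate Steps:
$G{\left(m \right)} = m$
$\frac{1}{\left(P{\left(104 \right)} + 5218\right) G{\left(-211 \right)}} = \frac{1}{\left(104 + 5218\right) \left(-211\right)} = \frac{1}{5322} \left(- \frac{1}{211}\right) = - \frac{1}{1122942}$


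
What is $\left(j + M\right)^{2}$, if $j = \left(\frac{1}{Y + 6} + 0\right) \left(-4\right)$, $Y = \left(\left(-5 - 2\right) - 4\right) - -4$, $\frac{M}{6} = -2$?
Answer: $64$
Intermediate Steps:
$M = -12$ ($M = 6 \left(-2\right) = -12$)
$Y = -7$ ($Y = \left(-7 - 4\right) + 4 = -11 + 4 = -7$)
$j = 4$ ($j = \left(\frac{1}{-7 + 6} + 0\right) \left(-4\right) = \left(\frac{1}{-1} + 0\right) \left(-4\right) = \left(-1 + 0\right) \left(-4\right) = \left(-1\right) \left(-4\right) = 4$)
$\left(j + M\right)^{2} = \left(4 - 12\right)^{2} = \left(-8\right)^{2} = 64$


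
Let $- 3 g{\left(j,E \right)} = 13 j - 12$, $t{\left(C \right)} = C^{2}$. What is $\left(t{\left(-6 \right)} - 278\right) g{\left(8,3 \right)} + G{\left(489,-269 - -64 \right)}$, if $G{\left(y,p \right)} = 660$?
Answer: $\frac{24244}{3} \approx 8081.3$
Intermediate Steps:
$g{\left(j,E \right)} = 4 - \frac{13 j}{3}$ ($g{\left(j,E \right)} = - \frac{13 j - 12}{3} = - \frac{-12 + 13 j}{3} = 4 - \frac{13 j}{3}$)
$\left(t{\left(-6 \right)} - 278\right) g{\left(8,3 \right)} + G{\left(489,-269 - -64 \right)} = \left(\left(-6\right)^{2} - 278\right) \left(4 - \frac{104}{3}\right) + 660 = \left(36 - 278\right) \left(4 - \frac{104}{3}\right) + 660 = \left(-242\right) \left(- \frac{92}{3}\right) + 660 = \frac{22264}{3} + 660 = \frac{24244}{3}$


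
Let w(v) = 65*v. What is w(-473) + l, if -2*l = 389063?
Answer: -450553/2 ≈ -2.2528e+5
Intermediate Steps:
l = -389063/2 (l = -1/2*389063 = -389063/2 ≈ -1.9453e+5)
w(-473) + l = 65*(-473) - 389063/2 = -30745 - 389063/2 = -450553/2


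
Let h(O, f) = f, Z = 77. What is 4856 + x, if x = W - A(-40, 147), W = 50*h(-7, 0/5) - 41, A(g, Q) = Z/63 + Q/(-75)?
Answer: 1083541/225 ≈ 4815.7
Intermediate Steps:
A(g, Q) = 11/9 - Q/75 (A(g, Q) = 77/63 + Q/(-75) = 77*(1/63) + Q*(-1/75) = 11/9 - Q/75)
W = -41 (W = 50*(0/5) - 41 = 50*(0*(⅕)) - 41 = 50*0 - 41 = 0 - 41 = -41)
x = -9059/225 (x = -41 - (11/9 - 1/75*147) = -41 - (11/9 - 49/25) = -41 - 1*(-166/225) = -41 + 166/225 = -9059/225 ≈ -40.262)
4856 + x = 4856 - 9059/225 = 1083541/225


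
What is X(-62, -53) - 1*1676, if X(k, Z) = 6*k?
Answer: -2048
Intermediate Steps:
X(-62, -53) - 1*1676 = 6*(-62) - 1*1676 = -372 - 1676 = -2048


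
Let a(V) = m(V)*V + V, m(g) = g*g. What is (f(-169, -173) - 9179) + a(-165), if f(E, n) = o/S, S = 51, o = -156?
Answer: -76525025/17 ≈ -4.5015e+6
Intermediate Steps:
m(g) = g**2
f(E, n) = -52/17 (f(E, n) = -156/51 = -156*1/51 = -52/17)
a(V) = V + V**3 (a(V) = V**2*V + V = V**3 + V = V + V**3)
(f(-169, -173) - 9179) + a(-165) = (-52/17 - 9179) + (-165 + (-165)**3) = -156095/17 + (-165 - 4492125) = -156095/17 - 4492290 = -76525025/17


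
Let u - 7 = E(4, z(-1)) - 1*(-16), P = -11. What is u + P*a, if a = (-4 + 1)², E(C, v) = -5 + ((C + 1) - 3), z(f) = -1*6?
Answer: -79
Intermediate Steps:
z(f) = -6
E(C, v) = -7 + C (E(C, v) = -5 + ((1 + C) - 3) = -5 + (-2 + C) = -7 + C)
a = 9 (a = (-3)² = 9)
u = 20 (u = 7 + ((-7 + 4) - 1*(-16)) = 7 + (-3 + 16) = 7 + 13 = 20)
u + P*a = 20 - 11*9 = 20 - 99 = -79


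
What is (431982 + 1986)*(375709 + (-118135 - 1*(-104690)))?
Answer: 157210983552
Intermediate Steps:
(431982 + 1986)*(375709 + (-118135 - 1*(-104690))) = 433968*(375709 + (-118135 + 104690)) = 433968*(375709 - 13445) = 433968*362264 = 157210983552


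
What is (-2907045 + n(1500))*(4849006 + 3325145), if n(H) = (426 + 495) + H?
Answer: -23742835174224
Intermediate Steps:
n(H) = 921 + H
(-2907045 + n(1500))*(4849006 + 3325145) = (-2907045 + (921 + 1500))*(4849006 + 3325145) = (-2907045 + 2421)*8174151 = -2904624*8174151 = -23742835174224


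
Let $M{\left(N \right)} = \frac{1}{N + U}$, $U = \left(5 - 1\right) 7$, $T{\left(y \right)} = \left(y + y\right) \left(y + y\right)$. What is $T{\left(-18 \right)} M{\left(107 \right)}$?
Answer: $\frac{48}{5} \approx 9.6$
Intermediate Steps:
$T{\left(y \right)} = 4 y^{2}$ ($T{\left(y \right)} = 2 y 2 y = 4 y^{2}$)
$U = 28$ ($U = 4 \cdot 7 = 28$)
$M{\left(N \right)} = \frac{1}{28 + N}$ ($M{\left(N \right)} = \frac{1}{N + 28} = \frac{1}{28 + N}$)
$T{\left(-18 \right)} M{\left(107 \right)} = \frac{4 \left(-18\right)^{2}}{28 + 107} = \frac{4 \cdot 324}{135} = 1296 \cdot \frac{1}{135} = \frac{48}{5}$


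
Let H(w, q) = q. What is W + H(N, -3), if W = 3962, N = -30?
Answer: 3959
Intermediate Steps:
W + H(N, -3) = 3962 - 3 = 3959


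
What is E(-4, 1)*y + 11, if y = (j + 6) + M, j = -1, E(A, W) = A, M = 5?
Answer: -29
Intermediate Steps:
y = 10 (y = (-1 + 6) + 5 = 5 + 5 = 10)
E(-4, 1)*y + 11 = -4*10 + 11 = -40 + 11 = -29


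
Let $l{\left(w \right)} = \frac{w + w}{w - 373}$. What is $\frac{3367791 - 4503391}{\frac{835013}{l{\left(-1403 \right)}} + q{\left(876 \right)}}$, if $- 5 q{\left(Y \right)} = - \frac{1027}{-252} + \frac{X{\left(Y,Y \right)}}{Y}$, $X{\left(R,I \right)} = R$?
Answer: $- \frac{2007490968000}{934277551003} \approx -2.1487$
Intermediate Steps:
$l{\left(w \right)} = \frac{2 w}{-373 + w}$
$q{\left(Y \right)} = - \frac{1279}{1260}$ ($q{\left(Y \right)} = - \frac{- \frac{1027}{-252} + \frac{Y}{Y}}{5} = - \frac{\left(-1027\right) \left(- \frac{1}{252}\right) + 1}{5} = - \frac{\frac{1027}{252} + 1}{5} = \left(- \frac{1}{5}\right) \frac{1279}{252} = - \frac{1279}{1260}$)
$\frac{3367791 - 4503391}{\frac{835013}{l{\left(-1403 \right)}} + q{\left(876 \right)}} = \frac{3367791 - 4503391}{\frac{835013}{2 \left(-1403\right) \frac{1}{-373 - 1403}} - \frac{1279}{1260}} = - \frac{1135600}{\frac{835013}{2 \left(-1403\right) \frac{1}{-1776}} - \frac{1279}{1260}} = - \frac{1135600}{\frac{835013}{2 \left(-1403\right) \left(- \frac{1}{1776}\right)} - \frac{1279}{1260}} = - \frac{1135600}{\frac{835013}{\frac{1403}{888}} - \frac{1279}{1260}} = - \frac{1135600}{835013 \cdot \frac{888}{1403} - \frac{1279}{1260}} = - \frac{1135600}{\frac{741491544}{1403} - \frac{1279}{1260}} = - \frac{1135600}{\frac{934277551003}{1767780}} = \left(-1135600\right) \frac{1767780}{934277551003} = - \frac{2007490968000}{934277551003}$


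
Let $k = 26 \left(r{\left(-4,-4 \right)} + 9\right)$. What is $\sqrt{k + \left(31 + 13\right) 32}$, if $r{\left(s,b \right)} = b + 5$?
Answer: $2 \sqrt{417} \approx 40.841$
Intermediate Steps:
$r{\left(s,b \right)} = 5 + b$
$k = 260$ ($k = 26 \left(\left(5 - 4\right) + 9\right) = 26 \left(1 + 9\right) = 26 \cdot 10 = 260$)
$\sqrt{k + \left(31 + 13\right) 32} = \sqrt{260 + \left(31 + 13\right) 32} = \sqrt{260 + 44 \cdot 32} = \sqrt{260 + 1408} = \sqrt{1668} = 2 \sqrt{417}$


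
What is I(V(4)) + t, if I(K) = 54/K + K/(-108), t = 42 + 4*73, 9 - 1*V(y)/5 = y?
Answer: 907007/2700 ≈ 335.93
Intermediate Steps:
V(y) = 45 - 5*y
t = 334 (t = 42 + 292 = 334)
I(K) = 54/K - K/108 (I(K) = 54/K + K*(-1/108) = 54/K - K/108)
I(V(4)) + t = (54/(45 - 5*4) - (45 - 5*4)/108) + 334 = (54/(45 - 20) - (45 - 20)/108) + 334 = (54/25 - 1/108*25) + 334 = (54*(1/25) - 25/108) + 334 = (54/25 - 25/108) + 334 = 5207/2700 + 334 = 907007/2700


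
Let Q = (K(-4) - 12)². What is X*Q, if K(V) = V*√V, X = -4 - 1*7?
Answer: -880 - 2112*I ≈ -880.0 - 2112.0*I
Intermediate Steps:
X = -11 (X = -4 - 7 = -11)
K(V) = V^(3/2)
Q = (-12 - 8*I)² (Q = ((-4)^(3/2) - 12)² = (-8*I - 12)² = (-12 - 8*I)² ≈ 80.0 + 192.0*I)
X*Q = -11*(80 + 192*I) = -880 - 2112*I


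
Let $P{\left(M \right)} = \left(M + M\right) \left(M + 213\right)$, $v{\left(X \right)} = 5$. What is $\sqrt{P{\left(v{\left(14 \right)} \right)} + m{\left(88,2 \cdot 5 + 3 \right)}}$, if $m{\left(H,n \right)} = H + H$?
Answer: $2 \sqrt{589} \approx 48.539$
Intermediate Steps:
$P{\left(M \right)} = 2 M \left(213 + M\right)$
$m{\left(H,n \right)} = 2 H$
$\sqrt{P{\left(v{\left(14 \right)} \right)} + m{\left(88,2 \cdot 5 + 3 \right)}} = \sqrt{2 \cdot 5 \left(213 + 5\right) + 2 \cdot 88} = \sqrt{2 \cdot 5 \cdot 218 + 176} = \sqrt{2180 + 176} = \sqrt{2356} = 2 \sqrt{589}$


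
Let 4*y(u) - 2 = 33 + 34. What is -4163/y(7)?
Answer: -724/3 ≈ -241.33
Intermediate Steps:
y(u) = 69/4 (y(u) = ½ + (33 + 34)/4 = ½ + (¼)*67 = ½ + 67/4 = 69/4)
-4163/y(7) = -4163/69/4 = -4163*4/69 = -724/3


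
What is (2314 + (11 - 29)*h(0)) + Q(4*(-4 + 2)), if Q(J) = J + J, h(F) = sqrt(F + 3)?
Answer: 2298 - 18*sqrt(3) ≈ 2266.8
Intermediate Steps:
h(F) = sqrt(3 + F)
Q(J) = 2*J
(2314 + (11 - 29)*h(0)) + Q(4*(-4 + 2)) = (2314 + (11 - 29)*sqrt(3 + 0)) + 2*(4*(-4 + 2)) = (2314 - 18*sqrt(3)) + 2*(4*(-2)) = (2314 - 18*sqrt(3)) + 2*(-8) = (2314 - 18*sqrt(3)) - 16 = 2298 - 18*sqrt(3)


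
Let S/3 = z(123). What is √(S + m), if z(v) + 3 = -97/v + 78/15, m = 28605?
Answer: √1202303065/205 ≈ 169.14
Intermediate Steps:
z(v) = 11/5 - 97/v (z(v) = -3 + (-97/v + 78/15) = -3 + (-97/v + 78*(1/15)) = -3 + (-97/v + 26/5) = -3 + (26/5 - 97/v) = 11/5 - 97/v)
S = 868/205 (S = 3*(11/5 - 97/123) = 3*(868/615) = 868/205 ≈ 4.2341)
√(S + m) = √(868/205 + 28605) = √(5864893/205) = √1202303065/205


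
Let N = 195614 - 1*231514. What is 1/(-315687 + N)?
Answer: -1/351587 ≈ -2.8442e-6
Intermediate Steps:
N = -35900 (N = 195614 - 231514 = -35900)
1/(-315687 + N) = 1/(-315687 - 35900) = 1/(-351587) = -1/351587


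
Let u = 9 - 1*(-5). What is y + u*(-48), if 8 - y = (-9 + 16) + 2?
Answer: -673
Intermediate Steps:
u = 14 (u = 9 + 5 = 14)
y = -1 (y = 8 - ((-9 + 16) + 2) = 8 - (7 + 2) = 8 - 1*9 = 8 - 9 = -1)
y + u*(-48) = -1 + 14*(-48) = -1 - 672 = -673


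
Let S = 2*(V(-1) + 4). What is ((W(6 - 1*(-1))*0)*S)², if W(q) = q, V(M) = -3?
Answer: 0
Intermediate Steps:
S = 2 (S = 2*(-3 + 4) = 2*1 = 2)
((W(6 - 1*(-1))*0)*S)² = (((6 - 1*(-1))*0)*2)² = (((6 + 1)*0)*2)² = ((7*0)*2)² = (0*2)² = 0² = 0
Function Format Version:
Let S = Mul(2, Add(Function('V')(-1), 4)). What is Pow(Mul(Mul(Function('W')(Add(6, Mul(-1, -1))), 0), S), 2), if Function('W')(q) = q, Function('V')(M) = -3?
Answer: 0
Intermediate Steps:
S = 2 (S = Mul(2, Add(-3, 4)) = Mul(2, 1) = 2)
Pow(Mul(Mul(Function('W')(Add(6, Mul(-1, -1))), 0), S), 2) = Pow(Mul(Mul(Add(6, Mul(-1, -1)), 0), 2), 2) = Pow(Mul(Mul(Add(6, 1), 0), 2), 2) = Pow(Mul(Mul(7, 0), 2), 2) = Pow(Mul(0, 2), 2) = Pow(0, 2) = 0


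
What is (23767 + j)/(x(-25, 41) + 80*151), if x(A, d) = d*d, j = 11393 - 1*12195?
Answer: 7655/4587 ≈ 1.6688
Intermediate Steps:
j = -802 (j = 11393 - 12195 = -802)
x(A, d) = d²
(23767 + j)/(x(-25, 41) + 80*151) = (23767 - 802)/(41² + 80*151) = 22965/(1681 + 12080) = 22965/13761 = 22965*(1/13761) = 7655/4587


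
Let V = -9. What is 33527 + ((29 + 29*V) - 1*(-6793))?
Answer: 40088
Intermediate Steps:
33527 + ((29 + 29*V) - 1*(-6793)) = 33527 + ((29 + 29*(-9)) - 1*(-6793)) = 33527 + ((29 - 261) + 6793) = 33527 + (-232 + 6793) = 33527 + 6561 = 40088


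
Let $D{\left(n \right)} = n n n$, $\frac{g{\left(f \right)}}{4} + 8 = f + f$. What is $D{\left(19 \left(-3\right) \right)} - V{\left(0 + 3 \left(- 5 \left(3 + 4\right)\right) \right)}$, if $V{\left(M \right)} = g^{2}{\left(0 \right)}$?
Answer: $-186217$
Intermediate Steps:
$g{\left(f \right)} = -32 + 8 f$ ($g{\left(f \right)} = -32 + 4 \left(f + f\right) = -32 + 4 \cdot 2 f = -32 + 8 f$)
$D{\left(n \right)} = n^{3}$ ($D{\left(n \right)} = n^{2} n = n^{3}$)
$V{\left(M \right)} = 1024$ ($V{\left(M \right)} = \left(-32 + 8 \cdot 0\right)^{2} = \left(-32 + 0\right)^{2} = \left(-32\right)^{2} = 1024$)
$D{\left(19 \left(-3\right) \right)} - V{\left(0 + 3 \left(- 5 \left(3 + 4\right)\right) \right)} = \left(19 \left(-3\right)\right)^{3} - 1024 = \left(-57\right)^{3} - 1024 = -185193 - 1024 = -186217$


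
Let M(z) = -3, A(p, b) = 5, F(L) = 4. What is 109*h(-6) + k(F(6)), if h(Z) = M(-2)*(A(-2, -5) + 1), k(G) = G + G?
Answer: -1954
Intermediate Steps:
k(G) = 2*G
h(Z) = -18 (h(Z) = -3*(5 + 1) = -3*6 = -18)
109*h(-6) + k(F(6)) = 109*(-18) + 2*4 = -1962 + 8 = -1954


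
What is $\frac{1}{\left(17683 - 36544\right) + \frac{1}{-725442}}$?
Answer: $- \frac{725442}{13682561563} \approx -5.3019 \cdot 10^{-5}$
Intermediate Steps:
$\frac{1}{\left(17683 - 36544\right) + \frac{1}{-725442}} = \frac{1}{\left(17683 - 36544\right) - \frac{1}{725442}} = \frac{1}{-18861 - \frac{1}{725442}} = \frac{1}{- \frac{13682561563}{725442}} = - \frac{725442}{13682561563}$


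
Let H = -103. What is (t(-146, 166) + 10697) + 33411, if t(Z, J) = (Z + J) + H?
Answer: 44025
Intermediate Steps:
t(Z, J) = -103 + J + Z (t(Z, J) = (Z + J) - 103 = (J + Z) - 103 = -103 + J + Z)
(t(-146, 166) + 10697) + 33411 = ((-103 + 166 - 146) + 10697) + 33411 = (-83 + 10697) + 33411 = 10614 + 33411 = 44025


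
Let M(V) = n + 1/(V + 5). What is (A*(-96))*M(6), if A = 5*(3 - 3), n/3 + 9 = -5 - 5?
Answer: 0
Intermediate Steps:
n = -57 (n = -27 + 3*(-5 - 5) = -27 + 3*(-10) = -27 - 30 = -57)
M(V) = -57 + 1/(5 + V) (M(V) = -57 + 1/(V + 5) = -57 + 1/(5 + V))
A = 0 (A = 5*0 = 0)
(A*(-96))*M(6) = (0*(-96))*((-284 - 57*6)/(5 + 6)) = 0*((-284 - 342)/11) = 0*((1/11)*(-626)) = 0*(-626/11) = 0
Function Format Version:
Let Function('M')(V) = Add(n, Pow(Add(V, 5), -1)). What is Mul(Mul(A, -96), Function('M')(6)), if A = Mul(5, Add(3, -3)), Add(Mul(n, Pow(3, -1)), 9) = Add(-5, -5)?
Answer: 0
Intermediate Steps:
n = -57 (n = Add(-27, Mul(3, Add(-5, -5))) = Add(-27, Mul(3, -10)) = Add(-27, -30) = -57)
Function('M')(V) = Add(-57, Pow(Add(5, V), -1)) (Function('M')(V) = Add(-57, Pow(Add(V, 5), -1)) = Add(-57, Pow(Add(5, V), -1)))
A = 0 (A = Mul(5, 0) = 0)
Mul(Mul(A, -96), Function('M')(6)) = Mul(Mul(0, -96), Mul(Pow(Add(5, 6), -1), Add(-284, Mul(-57, 6)))) = Mul(0, Mul(Pow(11, -1), Add(-284, -342))) = Mul(0, Mul(Rational(1, 11), -626)) = Mul(0, Rational(-626, 11)) = 0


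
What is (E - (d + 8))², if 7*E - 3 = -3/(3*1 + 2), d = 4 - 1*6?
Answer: 39204/1225 ≈ 32.003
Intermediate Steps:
d = -2 (d = 4 - 6 = -2)
E = 12/35 (E = 3/7 + (-3/(3*1 + 2))/7 = 3/7 + (-3/(3 + 2))/7 = 3/7 + (-3/5)/7 = 3/7 + (-3*⅕)/7 = 3/7 + (⅐)*(-⅗) = 3/7 - 3/35 = 12/35 ≈ 0.34286)
(E - (d + 8))² = (12/35 - (-2 + 8))² = (12/35 - 1*6)² = (12/35 - 6)² = (-198/35)² = 39204/1225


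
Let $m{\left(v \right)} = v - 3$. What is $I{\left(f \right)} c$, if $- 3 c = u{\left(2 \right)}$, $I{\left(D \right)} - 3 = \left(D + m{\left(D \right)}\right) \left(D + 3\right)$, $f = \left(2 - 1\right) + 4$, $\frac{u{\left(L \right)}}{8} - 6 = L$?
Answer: $- \frac{3776}{3} \approx -1258.7$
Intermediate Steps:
$m{\left(v \right)} = -3 + v$
$u{\left(L \right)} = 48 + 8 L$
$f = 5$ ($f = 1 + 4 = 5$)
$I{\left(D \right)} = 3 + \left(-3 + 2 D\right) \left(3 + D\right)$ ($I{\left(D \right)} = 3 + \left(D + \left(-3 + D\right)\right) \left(D + 3\right) = 3 + \left(-3 + 2 D\right) \left(3 + D\right)$)
$c = - \frac{64}{3}$ ($c = - \frac{48 + 8 \cdot 2}{3} = - \frac{48 + 16}{3} = \left(- \frac{1}{3}\right) 64 = - \frac{64}{3} \approx -21.333$)
$I{\left(f \right)} c = \left(-6 + 2 \cdot 5^{2} + 3 \cdot 5\right) \left(- \frac{64}{3}\right) = \left(-6 + 2 \cdot 25 + 15\right) \left(- \frac{64}{3}\right) = \left(-6 + 50 + 15\right) \left(- \frac{64}{3}\right) = 59 \left(- \frac{64}{3}\right) = - \frac{3776}{3}$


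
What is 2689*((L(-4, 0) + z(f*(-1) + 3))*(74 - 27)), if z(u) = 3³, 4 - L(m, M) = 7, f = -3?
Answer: 3033192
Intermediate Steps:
L(m, M) = -3 (L(m, M) = 4 - 1*7 = 4 - 7 = -3)
z(u) = 27
2689*((L(-4, 0) + z(f*(-1) + 3))*(74 - 27)) = 2689*((-3 + 27)*(74 - 27)) = 2689*(24*47) = 2689*1128 = 3033192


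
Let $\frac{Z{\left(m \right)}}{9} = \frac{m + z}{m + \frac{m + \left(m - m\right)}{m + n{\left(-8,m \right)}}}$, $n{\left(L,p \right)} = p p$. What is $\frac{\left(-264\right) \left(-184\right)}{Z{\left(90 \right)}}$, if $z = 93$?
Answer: $\frac{132628672}{49959} \approx 2654.8$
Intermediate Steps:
$n{\left(L,p \right)} = p^{2}$
$Z{\left(m \right)} = \frac{9 \left(93 + m\right)}{m + \frac{m}{m + m^{2}}}$ ($Z{\left(m \right)} = 9 \frac{m + 93}{m + \frac{m + \left(m - m\right)}{m + m^{2}}} = 9 \frac{93 + m}{m + \frac{m + 0}{m + m^{2}}} = 9 \frac{93 + m}{m + \frac{m}{m + m^{2}}} = \frac{9 \left(93 + m\right)}{m + \frac{m}{m + m^{2}}}$)
$\frac{\left(-264\right) \left(-184\right)}{Z{\left(90 \right)}} = \frac{\left(-264\right) \left(-184\right)}{9 \frac{1}{1 + 90 + 90^{2}} \left(93 + 90^{2} + 94 \cdot 90\right)} = \frac{48576}{9 \frac{1}{1 + 90 + 8100} \left(93 + 8100 + 8460\right)} = \frac{48576}{9 \cdot \frac{1}{8191} \cdot 16653} = \frac{48576}{\frac{149877}{8191}} = 48576 \cdot \frac{8191}{149877} = \frac{132628672}{49959}$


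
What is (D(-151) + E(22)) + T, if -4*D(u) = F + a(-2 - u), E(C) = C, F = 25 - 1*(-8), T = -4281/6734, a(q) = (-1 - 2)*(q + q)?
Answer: 3186721/13468 ≈ 236.61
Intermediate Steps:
a(q) = -6*q
T = -4281/6734 (T = -4281*1/6734 = -4281/6734 ≈ -0.63573)
F = 33 (F = 25 + 8 = 33)
D(u) = -45/4 - 3*u/2 (D(u) = -(33 - 6*(-2 - u))/4 = -(33 + (12 + 6*u))/4 = -(45 + 6*u)/4 = -45/4 - 3*u/2)
(D(-151) + E(22)) + T = ((-45/4 - 3/2*(-151)) + 22) - 4281/6734 = ((-45/4 + 453/2) + 22) - 4281/6734 = (861/4 + 22) - 4281/6734 = 949/4 - 4281/6734 = 3186721/13468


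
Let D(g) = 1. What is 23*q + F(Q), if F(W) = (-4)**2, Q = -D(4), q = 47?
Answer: 1097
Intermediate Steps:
Q = -1 (Q = -1*1 = -1)
F(W) = 16
23*q + F(Q) = 23*47 + 16 = 1081 + 16 = 1097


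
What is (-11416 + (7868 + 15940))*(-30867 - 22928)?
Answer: -666627640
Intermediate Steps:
(-11416 + (7868 + 15940))*(-30867 - 22928) = (-11416 + 23808)*(-53795) = 12392*(-53795) = -666627640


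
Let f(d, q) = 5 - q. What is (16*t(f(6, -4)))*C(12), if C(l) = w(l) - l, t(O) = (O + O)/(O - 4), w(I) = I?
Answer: 0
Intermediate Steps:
t(O) = 2*O/(-4 + O) (t(O) = (2*O)/(-4 + O) = 2*O/(-4 + O))
C(l) = 0 (C(l) = l - l = 0)
(16*t(f(6, -4)))*C(12) = (16*(2*(5 - 1*(-4))/(-4 + (5 - 1*(-4)))))*0 = (16*(2*(5 + 4)/(-4 + (5 + 4))))*0 = (16*(2*9/(-4 + 9)))*0 = (16*(2*9/5))*0 = (16*(2*9*(1/5)))*0 = (16*(18/5))*0 = (288/5)*0 = 0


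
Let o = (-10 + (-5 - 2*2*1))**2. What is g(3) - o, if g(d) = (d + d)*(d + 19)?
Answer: -229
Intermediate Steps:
g(d) = 2*d*(19 + d) (g(d) = (2*d)*(19 + d) = 2*d*(19 + d))
o = 361 (o = (-10 + (-5 - 4*1))**2 = (-10 + (-5 - 4))**2 = (-10 - 9)**2 = (-19)**2 = 361)
g(3) - o = 2*3*(19 + 3) - 1*361 = 2*3*22 - 361 = 132 - 361 = -229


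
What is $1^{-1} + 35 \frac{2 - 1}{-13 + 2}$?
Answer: $- \frac{24}{11} \approx -2.1818$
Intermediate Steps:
$1^{-1} + 35 \frac{2 - 1}{-13 + 2} = 1 + 35 \cdot 1 \frac{1}{-11} = 1 + 35 \cdot 1 \left(- \frac{1}{11}\right) = 1 + 35 \left(- \frac{1}{11}\right) = 1 - \frac{35}{11} = - \frac{24}{11}$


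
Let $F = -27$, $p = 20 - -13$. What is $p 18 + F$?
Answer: $567$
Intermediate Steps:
$p = 33$ ($p = 20 + 13 = 33$)
$p 18 + F = 33 \cdot 18 - 27 = 594 - 27 = 567$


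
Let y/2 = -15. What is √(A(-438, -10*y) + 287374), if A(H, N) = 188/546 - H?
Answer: √21450366210/273 ≈ 536.48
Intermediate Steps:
y = -30 (y = 2*(-15) = -30)
A(H, N) = 94/273 - H (A(H, N) = 188*(1/546) - H = 94/273 - H)
√(A(-438, -10*y) + 287374) = √((94/273 - 1*(-438)) + 287374) = √((94/273 + 438) + 287374) = √(119668/273 + 287374) = √(78572770/273) = √21450366210/273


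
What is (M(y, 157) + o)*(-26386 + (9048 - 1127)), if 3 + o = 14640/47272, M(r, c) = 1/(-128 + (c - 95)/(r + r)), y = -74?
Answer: 2797566728505/56153227 ≈ 49820.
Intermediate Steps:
M(r, c) = 1/(-128 + (-95 + c)/(2*r)) (M(r, c) = 1/(-128 + (-95 + c)/((2*r))) = 1/(-128 + (-95 + c)*(1/(2*r))) = 1/(-128 + (-95 + c)/(2*r)))
o = -15897/5909 (o = -3 + 14640/47272 = -3 + 14640*(1/47272) = -3 + 1830/5909 = -15897/5909 ≈ -2.6903)
(M(y, 157) + o)*(-26386 + (9048 - 1127)) = (-2*(-74)/(95 - 1*157 + 256*(-74)) - 15897/5909)*(-26386 + (9048 - 1127)) = (-2*(-74)/(95 - 157 - 18944) - 15897/5909)*(-26386 + 7921) = (-2*(-74)/(-19006) - 15897/5909)*(-18465) = (-2*(-74)*(-1/19006) - 15897/5909)*(-18465) = (-74/9503 - 15897/5909)*(-18465) = -151506457/56153227*(-18465) = 2797566728505/56153227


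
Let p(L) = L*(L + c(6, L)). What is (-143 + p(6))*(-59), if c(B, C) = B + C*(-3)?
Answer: 10561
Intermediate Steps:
c(B, C) = B - 3*C
p(L) = L*(6 - 2*L) (p(L) = L*(L + (6 - 3*L)) = L*(6 - 2*L))
(-143 + p(6))*(-59) = (-143 + 2*6*(3 - 1*6))*(-59) = (-143 + 2*6*(3 - 6))*(-59) = (-143 + 2*6*(-3))*(-59) = (-143 - 36)*(-59) = -179*(-59) = 10561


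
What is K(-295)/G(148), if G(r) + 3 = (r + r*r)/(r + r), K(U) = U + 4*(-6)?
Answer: -58/13 ≈ -4.4615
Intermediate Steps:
K(U) = -24 + U (K(U) = U - 24 = -24 + U)
G(r) = -3 + (r + r²)/(2*r) (G(r) = -3 + (r + r*r)/(r + r) = -3 + (r + r²)/((2*r)) = -3 + (r + r²)*(1/(2*r)) = -3 + (r + r²)/(2*r))
K(-295)/G(148) = (-24 - 295)/(-5/2 + (½)*148) = -319/(-5/2 + 74) = -319/143/2 = -319*2/143 = -58/13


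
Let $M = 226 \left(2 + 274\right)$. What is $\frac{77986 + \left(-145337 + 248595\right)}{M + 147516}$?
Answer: $\frac{45311}{52473} \approx 0.86351$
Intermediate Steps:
$M = 62376$ ($M = 226 \cdot 276 = 62376$)
$\frac{77986 + \left(-145337 + 248595\right)}{M + 147516} = \frac{77986 + \left(-145337 + 248595\right)}{62376 + 147516} = \frac{77986 + 103258}{209892} = 181244 \cdot \frac{1}{209892} = \frac{45311}{52473}$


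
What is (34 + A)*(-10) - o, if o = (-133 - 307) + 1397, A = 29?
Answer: -1587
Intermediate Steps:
o = 957 (o = -440 + 1397 = 957)
(34 + A)*(-10) - o = (34 + 29)*(-10) - 1*957 = 63*(-10) - 957 = -630 - 957 = -1587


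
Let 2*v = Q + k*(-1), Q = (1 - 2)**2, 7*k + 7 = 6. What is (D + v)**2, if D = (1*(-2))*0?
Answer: 16/49 ≈ 0.32653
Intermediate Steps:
k = -1/7 (k = -1 + (1/7)*6 = -1 + 6/7 = -1/7 ≈ -0.14286)
Q = 1 (Q = (-1)**2 = 1)
D = 0 (D = -2*0 = 0)
v = 4/7 (v = (1 - 1/7*(-1))/2 = (1 + 1/7)/2 = (1/2)*(8/7) = 4/7 ≈ 0.57143)
(D + v)**2 = (0 + 4/7)**2 = (4/7)**2 = 16/49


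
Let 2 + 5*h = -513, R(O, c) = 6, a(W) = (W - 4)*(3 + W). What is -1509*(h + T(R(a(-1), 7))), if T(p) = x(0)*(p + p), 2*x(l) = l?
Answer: 155427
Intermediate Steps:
a(W) = (-4 + W)*(3 + W)
x(l) = l/2
T(p) = 0 (T(p) = ((½)*0)*(p + p) = 0*(2*p) = 0)
h = -103 (h = -⅖ + (⅕)*(-513) = -⅖ - 513/5 = -103)
-1509*(h + T(R(a(-1), 7))) = -1509*(-103 + 0) = -1509*(-103) = 155427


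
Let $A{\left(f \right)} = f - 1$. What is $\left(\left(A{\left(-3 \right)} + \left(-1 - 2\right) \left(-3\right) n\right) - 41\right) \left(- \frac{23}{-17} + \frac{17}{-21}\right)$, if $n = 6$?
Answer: $\frac{582}{119} \approx 4.8908$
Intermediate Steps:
$A{\left(f \right)} = -1 + f$
$\left(\left(A{\left(-3 \right)} + \left(-1 - 2\right) \left(-3\right) n\right) - 41\right) \left(- \frac{23}{-17} + \frac{17}{-21}\right) = \left(\left(\left(-1 - 3\right) + \left(-1 - 2\right) \left(-3\right) 6\right) - 41\right) \left(- \frac{23}{-17} + \frac{17}{-21}\right) = \left(\left(-4 + \left(-3\right) \left(-3\right) 6\right) - 41\right) \left(\left(-23\right) \left(- \frac{1}{17}\right) + 17 \left(- \frac{1}{21}\right)\right) = \left(\left(-4 + 9 \cdot 6\right) - 41\right) \left(\frac{23}{17} - \frac{17}{21}\right) = \left(\left(-4 + 54\right) - 41\right) \frac{194}{357} = \left(50 - 41\right) \frac{194}{357} = 9 \cdot \frac{194}{357} = \frac{582}{119}$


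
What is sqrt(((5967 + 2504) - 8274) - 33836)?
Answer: I*sqrt(33639) ≈ 183.41*I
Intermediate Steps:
sqrt(((5967 + 2504) - 8274) - 33836) = sqrt((8471 - 8274) - 33836) = sqrt(197 - 33836) = sqrt(-33639) = I*sqrt(33639)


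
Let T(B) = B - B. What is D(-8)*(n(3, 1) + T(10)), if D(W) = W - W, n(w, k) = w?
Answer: 0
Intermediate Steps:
T(B) = 0
D(W) = 0
D(-8)*(n(3, 1) + T(10)) = 0*(3 + 0) = 0*3 = 0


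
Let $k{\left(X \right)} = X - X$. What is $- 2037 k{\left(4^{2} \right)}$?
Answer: $0$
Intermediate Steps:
$k{\left(X \right)} = 0$
$- 2037 k{\left(4^{2} \right)} = \left(-2037\right) 0 = 0$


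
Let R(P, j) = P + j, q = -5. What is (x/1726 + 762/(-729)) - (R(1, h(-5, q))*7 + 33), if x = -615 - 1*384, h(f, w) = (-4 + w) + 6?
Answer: -8650103/419418 ≈ -20.624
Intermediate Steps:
h(f, w) = 2 + w
x = -999 (x = -615 - 384 = -999)
(x/1726 + 762/(-729)) - (R(1, h(-5, q))*7 + 33) = (-999/1726 + 762/(-729)) - ((1 + (2 - 5))*7 + 33) = (-999*1/1726 + 762*(-1/729)) - ((1 - 3)*7 + 33) = (-999/1726 - 254/243) - (-2*7 + 33) = -681161/419418 - (-14 + 33) = -681161/419418 - 1*19 = -681161/419418 - 19 = -8650103/419418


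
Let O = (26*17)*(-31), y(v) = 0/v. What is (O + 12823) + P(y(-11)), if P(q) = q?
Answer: -879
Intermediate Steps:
y(v) = 0
O = -13702 (O = 442*(-31) = -13702)
(O + 12823) + P(y(-11)) = (-13702 + 12823) + 0 = -879 + 0 = -879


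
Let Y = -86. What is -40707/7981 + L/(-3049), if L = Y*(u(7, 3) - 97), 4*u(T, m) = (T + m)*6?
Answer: -180397655/24334069 ≈ -7.4134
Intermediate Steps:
u(T, m) = 3*T/2 + 3*m/2 (u(T, m) = ((T + m)*6)/4 = (6*T + 6*m)/4 = 3*T/2 + 3*m/2)
L = 7052 (L = -86*(((3/2)*7 + (3/2)*3) - 97) = -86*((21/2 + 9/2) - 97) = -86*(15 - 97) = -86*(-82) = 7052)
-40707/7981 + L/(-3049) = -40707/7981 + 7052/(-3049) = -40707*1/7981 + 7052*(-1/3049) = -40707/7981 - 7052/3049 = -180397655/24334069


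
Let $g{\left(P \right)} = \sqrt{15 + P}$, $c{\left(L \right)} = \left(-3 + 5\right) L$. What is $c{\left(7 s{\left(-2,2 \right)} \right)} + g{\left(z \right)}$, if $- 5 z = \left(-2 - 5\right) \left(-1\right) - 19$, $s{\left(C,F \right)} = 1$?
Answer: $14 + \frac{\sqrt{435}}{5} \approx 18.171$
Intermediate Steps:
$c{\left(L \right)} = 2 L$
$z = \frac{12}{5}$ ($z = - \frac{\left(-2 - 5\right) \left(-1\right) - 19}{5} = - \frac{\left(-7\right) \left(-1\right) - 19}{5} = - \frac{7 - 19}{5} = \left(- \frac{1}{5}\right) \left(-12\right) = \frac{12}{5} \approx 2.4$)
$c{\left(7 s{\left(-2,2 \right)} \right)} + g{\left(z \right)} = 2 \cdot 7 \cdot 1 + \sqrt{15 + \frac{12}{5}} = 2 \cdot 7 + \sqrt{\frac{87}{5}} = 14 + \frac{\sqrt{435}}{5}$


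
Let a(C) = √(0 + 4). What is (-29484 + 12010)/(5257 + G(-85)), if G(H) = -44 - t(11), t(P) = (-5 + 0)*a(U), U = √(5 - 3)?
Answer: -17474/5223 ≈ -3.3456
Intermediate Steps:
U = √2 ≈ 1.4142
a(C) = 2 (a(C) = √4 = 2)
t(P) = -10 (t(P) = (-5 + 0)*2 = -5*2 = -10)
G(H) = -34 (G(H) = -44 - 1*(-10) = -44 + 10 = -34)
(-29484 + 12010)/(5257 + G(-85)) = (-29484 + 12010)/(5257 - 34) = -17474/5223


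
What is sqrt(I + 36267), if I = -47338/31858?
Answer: sqrt(9201759174446)/15929 ≈ 190.44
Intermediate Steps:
I = -23669/15929 (I = -47338*1/31858 = -23669/15929 ≈ -1.4859)
sqrt(I + 36267) = sqrt(-23669/15929 + 36267) = sqrt(577673374/15929) = sqrt(9201759174446)/15929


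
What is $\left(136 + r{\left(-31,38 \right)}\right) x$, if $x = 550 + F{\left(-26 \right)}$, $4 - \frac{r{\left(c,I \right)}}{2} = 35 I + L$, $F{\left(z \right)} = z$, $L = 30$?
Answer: $-1349824$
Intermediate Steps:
$r{\left(c,I \right)} = -52 - 70 I$ ($r{\left(c,I \right)} = 8 - 2 \left(35 I + 30\right) = 8 - 2 \left(30 + 35 I\right) = 8 - \left(60 + 70 I\right) = -52 - 70 I$)
$x = 524$ ($x = 550 - 26 = 524$)
$\left(136 + r{\left(-31,38 \right)}\right) x = \left(136 - 2712\right) 524 = \left(-2576\right) 524 = -1349824$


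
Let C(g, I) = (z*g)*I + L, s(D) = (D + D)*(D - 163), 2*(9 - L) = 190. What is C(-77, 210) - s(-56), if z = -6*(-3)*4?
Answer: -1188854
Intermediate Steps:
z = 72 (z = 18*4 = 72)
L = -86 (L = 9 - ½*190 = 9 - 95 = -86)
s(D) = 2*D*(-163 + D) (s(D) = (2*D)*(-163 + D) = 2*D*(-163 + D))
C(g, I) = -86 + 72*I*g (C(g, I) = (72*g)*I - 86 = 72*I*g - 86 = -86 + 72*I*g)
C(-77, 210) - s(-56) = (-86 + 72*210*(-77)) - 2*(-56)*(-163 - 56) = (-86 - 1164240) - 2*(-56)*(-219) = -1164326 - 1*24528 = -1164326 - 24528 = -1188854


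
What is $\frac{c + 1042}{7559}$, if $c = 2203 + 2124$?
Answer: $\frac{5369}{7559} \approx 0.71028$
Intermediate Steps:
$c = 4327$
$\frac{c + 1042}{7559} = \frac{4327 + 1042}{7559} = 5369 \cdot \frac{1}{7559} = \frac{5369}{7559}$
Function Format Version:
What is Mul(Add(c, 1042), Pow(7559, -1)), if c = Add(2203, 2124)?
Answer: Rational(5369, 7559) ≈ 0.71028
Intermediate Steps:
c = 4327
Mul(Add(c, 1042), Pow(7559, -1)) = Mul(Add(4327, 1042), Pow(7559, -1)) = Mul(5369, Rational(1, 7559)) = Rational(5369, 7559)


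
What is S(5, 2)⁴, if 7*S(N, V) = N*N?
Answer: 390625/2401 ≈ 162.69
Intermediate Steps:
S(N, V) = N²/7 (S(N, V) = (N*N)/7 = N²/7)
S(5, 2)⁴ = ((⅐)*5²)⁴ = ((⅐)*25)⁴ = (25/7)⁴ = 390625/2401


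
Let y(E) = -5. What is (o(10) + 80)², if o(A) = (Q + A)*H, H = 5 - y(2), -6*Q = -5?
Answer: 319225/9 ≈ 35469.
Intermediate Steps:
Q = ⅚ (Q = -⅙*(-5) = ⅚ ≈ 0.83333)
H = 10 (H = 5 - 1*(-5) = 5 + 5 = 10)
o(A) = 25/3 + 10*A (o(A) = (⅚ + A)*10 = 25/3 + 10*A)
(o(10) + 80)² = ((25/3 + 10*10) + 80)² = ((25/3 + 100) + 80)² = (325/3 + 80)² = (565/3)² = 319225/9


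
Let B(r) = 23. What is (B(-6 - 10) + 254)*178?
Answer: 49306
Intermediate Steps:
(B(-6 - 10) + 254)*178 = (23 + 254)*178 = 277*178 = 49306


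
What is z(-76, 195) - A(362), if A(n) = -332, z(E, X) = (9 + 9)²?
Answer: 656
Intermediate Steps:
z(E, X) = 324 (z(E, X) = 18² = 324)
z(-76, 195) - A(362) = 324 - 1*(-332) = 324 + 332 = 656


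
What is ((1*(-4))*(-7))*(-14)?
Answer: -392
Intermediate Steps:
((1*(-4))*(-7))*(-14) = -4*(-7)*(-14) = 28*(-14) = -392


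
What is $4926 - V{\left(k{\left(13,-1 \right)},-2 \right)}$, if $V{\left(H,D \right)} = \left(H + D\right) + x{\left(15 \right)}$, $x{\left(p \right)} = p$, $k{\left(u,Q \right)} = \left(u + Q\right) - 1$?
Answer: $4902$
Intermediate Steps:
$k{\left(u,Q \right)} = -1 + Q + u$ ($k{\left(u,Q \right)} = \left(Q + u\right) - 1 = -1 + Q + u$)
$V{\left(H,D \right)} = 15 + D + H$ ($V{\left(H,D \right)} = \left(H + D\right) + 15 = \left(D + H\right) + 15 = 15 + D + H$)
$4926 - V{\left(k{\left(13,-1 \right)},-2 \right)} = 4926 - \left(15 - 2 - -11\right) = 4926 - \left(15 - 2 + 11\right) = 4926 - 24 = 4902$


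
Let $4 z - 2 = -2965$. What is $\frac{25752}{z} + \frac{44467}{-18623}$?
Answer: $- \frac{2050073705}{55179949} \approx -37.153$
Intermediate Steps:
$z = - \frac{2963}{4}$ ($z = \frac{1}{2} + \frac{1}{4} \left(-2965\right) = \frac{1}{2} - \frac{2965}{4} = - \frac{2963}{4} \approx -740.75$)
$\frac{25752}{z} + \frac{44467}{-18623} = \frac{25752}{- \frac{2963}{4}} + \frac{44467}{-18623} = 25752 \left(- \frac{4}{2963}\right) + 44467 \left(- \frac{1}{18623}\right) = - \frac{103008}{2963} - \frac{44467}{18623} = - \frac{2050073705}{55179949}$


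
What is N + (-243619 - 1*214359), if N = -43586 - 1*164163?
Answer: -665727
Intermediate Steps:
N = -207749 (N = -43586 - 164163 = -207749)
N + (-243619 - 1*214359) = -207749 + (-243619 - 1*214359) = -207749 + (-243619 - 214359) = -207749 - 457978 = -665727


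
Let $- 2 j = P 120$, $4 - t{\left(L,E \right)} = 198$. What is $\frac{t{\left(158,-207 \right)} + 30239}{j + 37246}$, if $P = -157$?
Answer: $\frac{30045}{46666} \approx 0.64383$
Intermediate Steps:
$t{\left(L,E \right)} = -194$ ($t{\left(L,E \right)} = 4 - 198 = -194$)
$j = 9420$ ($j = - \frac{\left(-157\right) 120}{2} = \left(- \frac{1}{2}\right) \left(-18840\right) = 9420$)
$\frac{t{\left(158,-207 \right)} + 30239}{j + 37246} = \frac{-194 + 30239}{9420 + 37246} = \frac{30045}{46666}$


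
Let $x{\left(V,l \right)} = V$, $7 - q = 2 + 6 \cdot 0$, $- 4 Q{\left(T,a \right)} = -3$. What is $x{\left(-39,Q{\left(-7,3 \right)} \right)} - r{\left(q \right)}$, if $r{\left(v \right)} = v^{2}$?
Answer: $-64$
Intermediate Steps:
$Q{\left(T,a \right)} = \frac{3}{4}$ ($Q{\left(T,a \right)} = \left(- \frac{1}{4}\right) \left(-3\right) = \frac{3}{4}$)
$q = 5$ ($q = 7 - \left(2 + 6 \cdot 0\right) = 7 - \left(2 + 0\right) = 7 - 2 = 5$)
$x{\left(-39,Q{\left(-7,3 \right)} \right)} - r{\left(q \right)} = -39 - 5^{2} = -39 - 25 = -64$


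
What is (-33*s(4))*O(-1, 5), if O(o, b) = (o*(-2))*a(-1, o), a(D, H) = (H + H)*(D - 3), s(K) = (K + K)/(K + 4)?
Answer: -528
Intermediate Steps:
s(K) = 2*K/(4 + K) (s(K) = (2*K)/(4 + K) = 2*K/(4 + K))
a(D, H) = 2*H*(-3 + D) (a(D, H) = (2*H)*(-3 + D) = 2*H*(-3 + D))
O(o, b) = 16*o² (O(o, b) = (o*(-2))*(2*o*(-3 - 1)) = (-2*o)*(2*o*(-4)) = (-2*o)*(-8*o) = 16*o²)
(-33*s(4))*O(-1, 5) = (-66*4/(4 + 4))*(16*(-1)²) = (-66*4/8)*(16*1) = -66*4/8*16 = -33*1*16 = -33*16 = -528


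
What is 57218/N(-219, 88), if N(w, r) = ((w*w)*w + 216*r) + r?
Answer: -57218/10484363 ≈ -0.0054575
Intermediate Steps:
N(w, r) = w³ + 217*r (N(w, r) = (w²*w + 216*r) + r = (w³ + 216*r) + r = w³ + 217*r)
57218/N(-219, 88) = 57218/((-219)³ + 217*88) = 57218/(-10503459 + 19096) = 57218/(-10484363) = 57218*(-1/10484363) = -57218/10484363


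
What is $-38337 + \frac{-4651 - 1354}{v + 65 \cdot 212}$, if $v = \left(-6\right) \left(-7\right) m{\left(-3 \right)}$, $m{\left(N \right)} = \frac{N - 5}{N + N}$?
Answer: $- \frac{530436737}{13836} \approx -38337.0$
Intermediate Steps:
$m{\left(N \right)} = \frac{-5 + N}{2 N}$
$v = 56$ ($v = \left(-6\right) \left(-7\right) \frac{-5 - 3}{2 \left(-3\right)} = 42 \cdot \frac{1}{2} \left(- \frac{1}{3}\right) \left(-8\right) = 42 \cdot \frac{4}{3} = 56$)
$-38337 + \frac{-4651 - 1354}{v + 65 \cdot 212} = -38337 + \frac{-4651 - 1354}{56 + 65 \cdot 212} = -38337 - \frac{6005}{56 + 13780} = -38337 - \frac{6005}{13836} = - \frac{530436737}{13836}$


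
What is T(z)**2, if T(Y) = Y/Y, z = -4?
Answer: 1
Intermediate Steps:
T(Y) = 1
T(z)**2 = 1**2 = 1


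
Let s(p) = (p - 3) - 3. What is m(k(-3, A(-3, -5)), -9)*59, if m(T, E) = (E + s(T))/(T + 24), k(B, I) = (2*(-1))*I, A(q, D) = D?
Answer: -295/34 ≈ -8.6765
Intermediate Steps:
k(B, I) = -2*I
s(p) = -6 + p (s(p) = (-3 + p) - 3 = -6 + p)
m(T, E) = (-6 + E + T)/(24 + T) (m(T, E) = (E + (-6 + T))/(T + 24) = (-6 + E + T)/(24 + T))
m(k(-3, A(-3, -5)), -9)*59 = ((-6 - 9 - 2*(-5))/(24 - 2*(-5)))*59 = ((-6 - 9 + 10)/(24 + 10))*59 = (-5/34)*59 = ((1/34)*(-5))*59 = -5/34*59 = -295/34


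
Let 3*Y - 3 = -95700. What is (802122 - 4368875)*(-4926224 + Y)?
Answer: 17684400084619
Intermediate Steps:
Y = -31899 (Y = 1 + (1/3)*(-95700) = 1 - 31900 = -31899)
(802122 - 4368875)*(-4926224 + Y) = (802122 - 4368875)*(-4926224 - 31899) = -3566753*(-4958123) = 17684400084619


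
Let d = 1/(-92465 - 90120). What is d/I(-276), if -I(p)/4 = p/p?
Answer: 1/730340 ≈ 1.3692e-6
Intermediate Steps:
d = -1/182585 (d = 1/(-182585) = -1/182585 ≈ -5.4769e-6)
I(p) = -4 (I(p) = -4*p/p = -4*1 = -4)
d/I(-276) = -1/182585/(-4) = -1/182585*(-1/4) = 1/730340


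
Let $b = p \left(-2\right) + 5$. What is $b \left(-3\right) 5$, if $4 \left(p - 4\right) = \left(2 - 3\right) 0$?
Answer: $45$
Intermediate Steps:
$p = 4$ ($p = 4 + \frac{\left(2 - 3\right) 0}{4} = 4 + \frac{\left(-1\right) 0}{4} = 4 + \frac{1}{4} \cdot 0 = 4 + 0 = 4$)
$b = -3$ ($b = 4 \left(-2\right) + 5 = -8 + 5 = -3$)
$b \left(-3\right) 5 = \left(-3\right) \left(-3\right) 5 = 9 \cdot 5 = 45$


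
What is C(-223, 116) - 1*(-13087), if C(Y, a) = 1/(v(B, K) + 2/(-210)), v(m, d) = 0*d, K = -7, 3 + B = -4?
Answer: 12982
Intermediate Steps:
B = -7 (B = -3 - 4 = -7)
v(m, d) = 0
C(Y, a) = -105 (C(Y, a) = 1/(0 + 2/(-210)) = 1/(0 + 2*(-1/210)) = 1/(0 - 1/105) = 1/(-1/105) = -105)
C(-223, 116) - 1*(-13087) = -105 - 1*(-13087) = -105 + 13087 = 12982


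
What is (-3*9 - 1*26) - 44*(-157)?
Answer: 6855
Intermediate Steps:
(-3*9 - 1*26) - 44*(-157) = (-27 - 26) + 6908 = -53 + 6908 = 6855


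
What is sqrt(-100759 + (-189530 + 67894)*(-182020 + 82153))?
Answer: sqrt(12147321653) ≈ 1.1021e+5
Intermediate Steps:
sqrt(-100759 + (-189530 + 67894)*(-182020 + 82153)) = sqrt(-100759 - 121636*(-99867)) = sqrt(-100759 + 12147422412) = sqrt(12147321653)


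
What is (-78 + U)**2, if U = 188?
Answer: 12100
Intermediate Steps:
(-78 + U)**2 = (-78 + 188)**2 = 110**2 = 12100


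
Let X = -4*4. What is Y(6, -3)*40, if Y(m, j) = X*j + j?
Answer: 1800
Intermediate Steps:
X = -16
Y(m, j) = -15*j (Y(m, j) = -16*j + j = -15*j)
Y(6, -3)*40 = -15*(-3)*40 = 45*40 = 1800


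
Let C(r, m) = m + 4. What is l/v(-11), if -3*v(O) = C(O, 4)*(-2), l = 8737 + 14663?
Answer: 8775/2 ≈ 4387.5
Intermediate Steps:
C(r, m) = 4 + m
l = 23400
v(O) = 16/3 (v(O) = -(4 + 4)*(-2)/3 = -8*(-2)/3 = -⅓*(-16) = 16/3)
l/v(-11) = 23400/(16/3) = 23400*(3/16) = 8775/2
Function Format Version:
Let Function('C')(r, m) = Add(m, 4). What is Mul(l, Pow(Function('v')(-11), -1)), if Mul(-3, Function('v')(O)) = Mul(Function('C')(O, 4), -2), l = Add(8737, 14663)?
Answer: Rational(8775, 2) ≈ 4387.5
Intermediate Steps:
Function('C')(r, m) = Add(4, m)
l = 23400
Function('v')(O) = Rational(16, 3) (Function('v')(O) = Mul(Rational(-1, 3), Mul(Add(4, 4), -2)) = Mul(Rational(-1, 3), Mul(8, -2)) = Mul(Rational(-1, 3), -16) = Rational(16, 3))
Mul(l, Pow(Function('v')(-11), -1)) = Mul(23400, Pow(Rational(16, 3), -1)) = Mul(23400, Rational(3, 16)) = Rational(8775, 2)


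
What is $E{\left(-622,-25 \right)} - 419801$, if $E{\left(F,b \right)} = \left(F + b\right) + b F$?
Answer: $-404898$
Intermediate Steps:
$E{\left(F,b \right)} = F + b + F b$ ($E{\left(F,b \right)} = \left(F + b\right) + F b = F + b + F b$)
$E{\left(-622,-25 \right)} - 419801 = \left(-622 - 25 - -15550\right) - 419801 = \left(-622 - 25 + 15550\right) - 419801 = 14903 - 419801 = -404898$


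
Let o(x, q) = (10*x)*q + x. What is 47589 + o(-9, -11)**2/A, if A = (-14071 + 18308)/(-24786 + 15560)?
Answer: -8677107993/4237 ≈ -2.0479e+6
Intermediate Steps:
o(x, q) = x + 10*q*x (o(x, q) = 10*q*x + x = x + 10*q*x)
A = -4237/9226 (A = 4237/(-9226) = 4237*(-1/9226) = -4237/9226 ≈ -0.45925)
47589 + o(-9, -11)**2/A = 47589 + (-9*(1 + 10*(-11)))**2/(-4237/9226) = 47589 + (-9*(1 - 110))**2*(-9226/4237) = 47589 + (-9*(-109))**2*(-9226/4237) = 47589 + 981**2*(-9226/4237) = 47589 + 962361*(-9226/4237) = 47589 - 8878742586/4237 = -8677107993/4237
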